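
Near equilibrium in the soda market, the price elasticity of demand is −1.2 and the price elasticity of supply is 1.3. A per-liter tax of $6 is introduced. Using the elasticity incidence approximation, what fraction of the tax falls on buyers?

Incidence ratio: buyers' share ≈ εs / (εs + |εd|) = 1.3 / (1.3 + 1.2) = 0.52.
Supply is the more elastic side, so buyers bear the larger share.

Buyers' share ≈ 0.52.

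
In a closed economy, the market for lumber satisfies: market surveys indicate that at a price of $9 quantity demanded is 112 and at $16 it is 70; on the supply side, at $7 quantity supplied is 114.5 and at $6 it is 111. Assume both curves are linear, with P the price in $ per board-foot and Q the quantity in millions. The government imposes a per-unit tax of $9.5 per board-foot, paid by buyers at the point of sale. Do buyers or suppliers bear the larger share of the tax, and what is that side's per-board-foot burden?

Suppliers bear the larger share: $6 per board-foot.

Demand slope: (70 − 112)/(16 − 9) = -6, so Qd = 166 − 6P.
Supply slope: (111 − 114.5)/(6 − 7) = 3.5, so Qs = 3.5P + 90.
Without the tax, 166 − 6P = 3.5P + 90 gives 9.5P = 76, so P* = $8 and Q* = 118.
With the tax collected from buyers, demand (in seller-price terms) shifts: Qd = 166 − 6(P + 9.5).
Solving gives Q = 97 with buyers paying $11.5 and suppliers receiving $2 (the $9.5 wedge).
Per-board-foot burden: buyers $3.5, suppliers $6.
Suppliers take the larger share because supply is less price-elastic here (demand slope 6 vs supply slope 3.5).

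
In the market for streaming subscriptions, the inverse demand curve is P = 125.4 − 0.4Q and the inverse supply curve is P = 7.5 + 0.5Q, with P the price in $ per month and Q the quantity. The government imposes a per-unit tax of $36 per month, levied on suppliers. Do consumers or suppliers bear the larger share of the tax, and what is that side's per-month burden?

Suppliers bear the larger share: $20 per month.

Rewrite in direct form: Qd = 313.5 − 2.5P and Qs = 2P − 15.
Before the tax: set 313.5 − 2.5P = 2P − 15 → P* = $73, Q* = 131.
With the tax collected from suppliers, supply shifts: Qs = 2(P − 36) − 15.
Solving gives Q = 91 with consumers paying $89 and suppliers receiving $53 (the $36 wedge).
Per-month burden: consumers $16, suppliers $20.
Suppliers take the larger share because supply is less price-elastic here (demand slope 2.5 vs supply slope 2).
The less price-elastic side of the market bears the larger share of a per-unit tax.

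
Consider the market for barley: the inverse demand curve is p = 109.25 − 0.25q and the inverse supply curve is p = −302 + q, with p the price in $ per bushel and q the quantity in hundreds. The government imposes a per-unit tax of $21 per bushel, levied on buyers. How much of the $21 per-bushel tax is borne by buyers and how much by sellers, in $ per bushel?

Buyers bear $4.2 per bushel; sellers bear $16.8 per bushel.

Inverting to q(p) form: qd = 437 − 4p; qs = p + 302.
Before the tax: set 437 − 4p = p + 302 → p* = $27, q* = 329.
With the tax collected from buyers, demand (in seller-price terms) shifts: qd = 437 − 4(p + 21).
Solving gives q = 312.2 with buyers paying $31.2 and sellers receiving $10.2 (the $21 wedge).
Burden on buyers: $4.2; on sellers: $16.8. (They sum to $21.)
The less price-elastic side of the market bears the larger share of a per-unit tax.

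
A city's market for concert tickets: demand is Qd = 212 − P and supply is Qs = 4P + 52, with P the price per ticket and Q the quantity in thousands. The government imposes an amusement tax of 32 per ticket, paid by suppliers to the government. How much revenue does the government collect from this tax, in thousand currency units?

Without the tax, 212 − P = 4P + 52 gives 5P = 160, so P* = 32 and Q* = 180.
With the tax collected from suppliers, supply shifts: Qs = 4(P − 32) + 52.
Solving gives Q = 154.4 with buyers paying 57.6 and suppliers receiving 25.6 (the 32 wedge).
Revenue = t · Q = 32 · 154.4 = 4940.8.

Tax revenue = 4940.8 thousand.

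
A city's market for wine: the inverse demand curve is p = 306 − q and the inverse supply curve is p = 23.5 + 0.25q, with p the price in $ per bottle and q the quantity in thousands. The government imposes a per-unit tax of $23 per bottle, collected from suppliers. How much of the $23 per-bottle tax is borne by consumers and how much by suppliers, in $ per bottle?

Consumers bear $18.4 per bottle; suppliers bear $4.6 per bottle.

Inverting to q(p) form: qd = 306 − p; qs = 4p − 94.
Before the tax: set 306 − p = 4p − 94 → p* = $80, q* = 226.
With the tax collected from suppliers, supply shifts: qs = 4(p − 23) − 94.
New equilibrium: consumers pay $98.4, suppliers receive $75.4, q = 207.6. (Wedge: pb − ps = 23.)
Burden on consumers: $18.4; on suppliers: $4.6. (They sum to $23.)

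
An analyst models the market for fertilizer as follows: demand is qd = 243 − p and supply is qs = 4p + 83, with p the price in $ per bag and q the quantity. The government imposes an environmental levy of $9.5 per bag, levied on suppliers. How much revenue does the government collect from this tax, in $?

Without the tax, 243 − p = 4p + 83 gives 5p = 160, so p* = $32 and q* = 211.
With the tax collected from suppliers, supply shifts: qs = 4(p − 9.5) + 83.
New equilibrium: consumers pay $39.6, suppliers receive $30.1, q = 203.4. (Wedge: pb − ps = 9.5.)
Revenue = t · Q = 9.5 · 203.4 = $1932.3.

Tax revenue = $1932.3.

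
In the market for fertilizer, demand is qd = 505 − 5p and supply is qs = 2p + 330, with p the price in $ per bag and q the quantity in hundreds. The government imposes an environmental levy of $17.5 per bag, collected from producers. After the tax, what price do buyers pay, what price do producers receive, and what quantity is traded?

Buyers pay $30; producers receive $12.5; quantity = 355.

Before the tax: set 505 − 5p = 2p + 330 → p* = $25, q* = 380.
With the tax collected from producers, supply shifts: qs = 2(p − 17.5) + 330.
New equilibrium: buyers pay $30, producers receive $12.5, q = 355. (Wedge: pb − ps = 17.5.)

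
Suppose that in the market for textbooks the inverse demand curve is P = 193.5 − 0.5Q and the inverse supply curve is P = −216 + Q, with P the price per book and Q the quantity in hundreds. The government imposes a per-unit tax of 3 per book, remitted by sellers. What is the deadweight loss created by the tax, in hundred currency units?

Rewrite in direct form: Qd = 387 − 2P and Qs = P + 216.
Before the tax: set 387 − 2P = P + 216 → P* = 57, Q* = 273.
With the tax collected from sellers, supply shifts: Qs = (P − 3) + 216.
New equilibrium: buyers pay 58, sellers receive 55, Q = 271. (Wedge: Pb − Ps = 3.)
Quantity falls by |ΔQ| = |273 − 271| = 2.
DWL = ½ · t · |ΔQ| = ½ · 3 · 2 = 3.

Deadweight loss = 3 hundred.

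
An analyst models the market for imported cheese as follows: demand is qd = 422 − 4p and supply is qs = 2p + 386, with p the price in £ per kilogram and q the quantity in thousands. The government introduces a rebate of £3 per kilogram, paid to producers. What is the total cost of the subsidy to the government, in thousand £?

Government outlay = £1206 thousand.

Before the subsidy: set 422 − 4p = 2p + 386 → p* = £6, q* = 398.
With a per-unit subsidy paid to producers, each receives p + 3 per unit sold, so supply becomes qs = 2(p + 3) + 386.
Solving gives q = 402 with consumers paying £5 and producers receiving £8 (the £3 wedge).
Outlay = t · Q = 3 · 402 = £1206.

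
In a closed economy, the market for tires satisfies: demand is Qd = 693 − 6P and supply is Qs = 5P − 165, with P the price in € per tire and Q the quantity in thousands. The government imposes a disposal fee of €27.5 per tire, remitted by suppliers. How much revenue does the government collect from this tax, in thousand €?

Tax revenue = €4125 thousand.

Without the tax, 693 − 6P = 5P − 165 gives 11P = 858, so P* = €78 and Q* = 225.
With the tax collected from suppliers, supply shifts: Qs = 5(P − 27.5) − 165.
Solving gives Q = 150 with consumers paying €90.5 and suppliers receiving €63 (the €27.5 wedge).
Revenue = t · Q = 27.5 · 150 = €4125.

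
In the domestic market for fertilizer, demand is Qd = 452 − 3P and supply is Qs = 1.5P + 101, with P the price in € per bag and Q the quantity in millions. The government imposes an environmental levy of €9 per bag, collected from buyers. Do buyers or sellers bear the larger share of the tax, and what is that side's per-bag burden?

Sellers bear the larger share: €6 per bag.

Without the tax, 452 − 3P = 1.5P + 101 gives 4.5P = 351, so P* = €78 and Q* = 218.
With the tax collected from buyers, demand (in seller-price terms) shifts: Qd = 452 − 3(P + 9).
New equilibrium: buyers pay €81, sellers receive €72, Q = 209. (Wedge: Pb − Ps = 9.)
Per-bag burden: buyers €3, sellers €6.
Sellers take the larger share because supply is less price-elastic here (demand slope 3 vs supply slope 1.5).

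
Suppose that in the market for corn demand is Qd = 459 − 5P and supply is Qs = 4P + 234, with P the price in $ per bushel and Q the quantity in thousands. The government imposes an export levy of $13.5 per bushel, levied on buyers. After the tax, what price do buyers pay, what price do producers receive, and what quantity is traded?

Buyers pay $31; producers receive $17.5; quantity = 304.

Without the tax, 459 − 5P = 4P + 234 gives 9P = 225, so P* = $25 and Q* = 334.
With the tax collected from buyers, demand (in seller-price terms) shifts: Qd = 459 − 5(P + 13.5).
New equilibrium: buyers pay $31, producers receive $17.5, Q = 304. (Wedge: Pb − Ps = 13.5.)
The less price-elastic side of the market bears the larger share of a per-unit tax.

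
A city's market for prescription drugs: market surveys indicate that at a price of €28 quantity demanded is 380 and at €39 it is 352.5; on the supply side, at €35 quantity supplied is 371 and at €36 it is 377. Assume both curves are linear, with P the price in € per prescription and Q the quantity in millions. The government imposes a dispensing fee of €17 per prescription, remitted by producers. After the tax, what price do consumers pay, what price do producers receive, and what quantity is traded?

Consumers pay €46; producers receive €29; quantity = 335.

Demand slope: (352.5 − 380)/(39 − 28) = -2.5, so Qd = 450 − 2.5P.
Supply slope: (377 − 371)/(36 − 35) = 6, so Qs = 6P + 161.
Without the tax, 450 − 2.5P = 6P + 161 gives 8.5P = 289, so P* = €34 and Q* = 365.
With the tax collected from producers, supply shifts: Qs = 6(P − 17) + 161.
New equilibrium: consumers pay €46, producers receive €29, Q = 335. (Wedge: Pb − Ps = 17.)
The less price-elastic side of the market bears the larger share of a per-unit tax.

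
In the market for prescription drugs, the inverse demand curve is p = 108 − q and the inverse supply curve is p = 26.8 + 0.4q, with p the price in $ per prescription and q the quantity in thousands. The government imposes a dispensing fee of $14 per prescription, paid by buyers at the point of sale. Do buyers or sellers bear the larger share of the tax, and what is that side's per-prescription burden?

Rewrite in direct form: qd = 108 − p and qs = 2.5p − 67.
Before the tax: set 108 − p = 2.5p − 67 → p* = $50, q* = 58.
With the tax collected from buyers, demand (in seller-price terms) shifts: qd = 108 − (p + 14).
New equilibrium: buyers pay $60, sellers receive $46, q = 48. (Wedge: pb − ps = 14.)
Per-prescription burden: buyers $10, sellers $4.
Buyers take the larger share because demand is less price-elastic here (demand slope 1 vs supply slope 2.5).

Buyers bear the larger share: $10 per prescription.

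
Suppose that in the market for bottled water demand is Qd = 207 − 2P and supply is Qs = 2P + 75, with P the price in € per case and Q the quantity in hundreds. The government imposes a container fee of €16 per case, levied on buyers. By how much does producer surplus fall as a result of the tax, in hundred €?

Producer surplus falls by €1064 hundred.

Before the tax: set 207 − 2P = 2P + 75 → P* = €33, Q* = 141.
With the tax collected from buyers, demand (in seller-price terms) shifts: Qd = 207 − 2(P + 16).
Solving gives Q = 125 with buyers paying €41 and sellers receiving €25 (the €16 wedge).
ΔPS is the trapezoid between Q = 125 and Q = 141 of height €8: ½ · (141 + 125) · 8 = €1064.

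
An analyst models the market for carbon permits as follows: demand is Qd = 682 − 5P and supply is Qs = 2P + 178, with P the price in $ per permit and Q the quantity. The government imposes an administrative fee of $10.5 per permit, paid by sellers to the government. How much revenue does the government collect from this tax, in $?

Before the tax: set 682 − 5P = 2P + 178 → P* = $72, Q* = 322.
With the tax collected from sellers, supply shifts: Qs = 2(P − 10.5) + 178.
New equilibrium: buyers pay $75, sellers receive $64.5, Q = 307. (Wedge: Pb − Ps = 10.5.)
Revenue = t · Q = 10.5 · 307 = $3223.5.

Tax revenue = $3223.5.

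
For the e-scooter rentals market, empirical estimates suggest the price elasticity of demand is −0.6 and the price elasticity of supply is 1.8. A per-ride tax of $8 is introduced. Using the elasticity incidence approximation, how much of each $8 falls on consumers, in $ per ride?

Incidence ratio: consumers' share ≈ εs / (εs + |εd|) = 1.8 / (1.8 + 0.6) = 0.75.
So consumers bear ≈ 0.75 × $8 = $6; producers bear $2.

Consumers bear ≈ $6 per ride.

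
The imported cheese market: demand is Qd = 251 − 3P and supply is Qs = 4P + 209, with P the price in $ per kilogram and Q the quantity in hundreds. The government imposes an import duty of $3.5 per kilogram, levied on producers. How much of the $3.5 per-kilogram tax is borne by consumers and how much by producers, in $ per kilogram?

Consumers bear $2 per kilogram; producers bear $1.5 per kilogram.

Without the tax, 251 − 3P = 4P + 209 gives 7P = 42, so P* = $6 and Q* = 233.
With the tax collected from producers, supply shifts: Qs = 4(P − 3.5) + 209.
Solving gives Q = 227 with consumers paying $8 and producers receiving $4.5 (the $3.5 wedge).
Burden on consumers: $2; on producers: $1.5. (They sum to $3.5.)
The less price-elastic side of the market bears the larger share of a per-unit tax.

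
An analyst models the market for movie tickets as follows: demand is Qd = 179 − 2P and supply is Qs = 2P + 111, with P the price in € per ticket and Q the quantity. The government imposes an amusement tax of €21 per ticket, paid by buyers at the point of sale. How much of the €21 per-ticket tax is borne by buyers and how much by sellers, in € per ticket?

Without the tax, 179 − 2P = 2P + 111 gives 4P = 68, so P* = €17 and Q* = 145.
With the tax collected from buyers, demand (in seller-price terms) shifts: Qd = 179 − 2(P + 21).
New equilibrium: buyers pay €27.5, sellers receive €6.5, Q = 124. (Wedge: Pb − Ps = 21.)
Burden on buyers: €10.5; on sellers: €10.5. (They sum to €21.)

Buyers bear €10.5 per ticket; sellers bear €10.5 per ticket.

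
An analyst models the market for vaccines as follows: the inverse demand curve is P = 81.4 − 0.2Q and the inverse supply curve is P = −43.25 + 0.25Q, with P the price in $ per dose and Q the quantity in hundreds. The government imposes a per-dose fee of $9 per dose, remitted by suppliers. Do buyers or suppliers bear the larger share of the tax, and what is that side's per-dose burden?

Rewrite in direct form: Qd = 407 − 5P and Qs = 4P + 173.
Without the tax, 407 − 5P = 4P + 173 gives 9P = 234, so P* = $26 and Q* = 277.
With the tax collected from suppliers, supply shifts: Qs = 4(P − 9) + 173.
Solving gives Q = 257 with buyers paying $30 and suppliers receiving $21 (the $9 wedge).
Per-dose burden: buyers $4, suppliers $5.
Suppliers take the larger share because supply is less price-elastic here (demand slope 5 vs supply slope 4).
The less price-elastic side of the market bears the larger share of a per-unit tax.

Suppliers bear the larger share: $5 per dose.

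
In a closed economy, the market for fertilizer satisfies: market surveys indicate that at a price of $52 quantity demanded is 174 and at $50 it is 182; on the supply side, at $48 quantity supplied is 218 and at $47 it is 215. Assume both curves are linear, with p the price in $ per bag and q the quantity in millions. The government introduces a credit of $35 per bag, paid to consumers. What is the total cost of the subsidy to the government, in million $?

Government outlay = $9310 million.

Demand slope: (182 − 174)/(50 − 52) = -4, so qd = 382 − 4p.
Supply slope: (215 − 218)/(47 − 48) = 3, so qs = 3p + 74.
Before the subsidy: set 382 − 4p = 3p + 74 → p* = $44, q* = 206.
With a per-unit subsidy paid to consumers, each effectively pays p − 35, so demand becomes qd = 382 − 4(p − 35).
New equilibrium: consumers pay $29, producers receive $64, q = 266. (Wedge: pb − ps = −35.)
Outlay = t · Q = 35 · 266 = $9310.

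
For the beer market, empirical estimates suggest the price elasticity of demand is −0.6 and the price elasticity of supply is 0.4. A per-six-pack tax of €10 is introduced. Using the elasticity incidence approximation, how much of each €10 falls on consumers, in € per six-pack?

Incidence ratio: consumers' share ≈ εs / (εs + |εd|) = 0.4 / (0.4 + 0.6) = 0.4.
So consumers bear ≈ 0.4 × €10 = €4; producers bear €6.

Consumers bear ≈ €4 per six-pack.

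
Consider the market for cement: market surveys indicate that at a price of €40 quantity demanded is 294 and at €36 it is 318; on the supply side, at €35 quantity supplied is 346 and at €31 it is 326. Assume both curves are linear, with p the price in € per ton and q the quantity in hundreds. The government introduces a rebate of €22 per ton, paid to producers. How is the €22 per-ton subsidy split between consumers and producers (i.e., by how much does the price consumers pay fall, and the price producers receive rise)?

Consumers gain €10 per ton; producers gain €12 per ton.

Demand slope: (318 − 294)/(36 − 40) = -6, so qd = 534 − 6p.
Supply slope: (326 − 346)/(31 − 35) = 5, so qs = 5p + 171.
Without the subsidy, 534 − 6p = 5p + 171 gives 11p = 363, so p* = €33 and q* = 336.
With a per-unit subsidy paid to producers, each receives p + 22 per unit sold, so supply becomes qs = 5(p + 22) + 171.
New equilibrium: consumers pay €23, producers receive €45, q = 396. (Wedge: pb − ps = −22.)
Gain to consumers: €10; to producers: €12. (They sum to €22.)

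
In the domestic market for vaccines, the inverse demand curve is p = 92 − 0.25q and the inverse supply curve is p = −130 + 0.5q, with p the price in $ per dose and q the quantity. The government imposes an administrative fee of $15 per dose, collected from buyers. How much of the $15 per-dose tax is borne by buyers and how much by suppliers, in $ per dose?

Inverting to q(p) form: qd = 368 − 4p; qs = 2p + 260.
Without the tax, 368 − 4p = 2p + 260 gives 6p = 108, so p* = $18 and q* = 296.
With the tax collected from buyers, demand (in seller-price terms) shifts: qd = 368 − 4(p + 15).
Solving gives q = 276 with buyers paying $23 and suppliers receiving $8 (the $15 wedge).
Burden on buyers: $5; on suppliers: $10. (They sum to $15.)

Buyers bear $5 per dose; suppliers bear $10 per dose.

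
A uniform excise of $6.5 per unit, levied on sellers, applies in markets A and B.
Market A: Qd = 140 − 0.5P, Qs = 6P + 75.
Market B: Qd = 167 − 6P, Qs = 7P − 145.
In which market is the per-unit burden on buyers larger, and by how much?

Market A: pre-tax P* = $10, Q* = 135; post-tax Q = 132; per-unit burden on buyers = $6.
Market B: pre-tax P* = $24, Q* = 23; post-tax Q = 2; per-unit burden on buyers = $3.5.
Difference: $6 vs $3.5 → market A is larger by $2.5.

Market A, by $2.5.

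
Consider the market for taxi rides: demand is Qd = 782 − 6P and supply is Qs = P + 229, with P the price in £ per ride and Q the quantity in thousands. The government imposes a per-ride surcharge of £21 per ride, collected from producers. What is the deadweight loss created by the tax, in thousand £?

Deadweight loss = £189 thousand.

Before the tax: set 782 − 6P = P + 229 → P* = £79, Q* = 308.
With the tax collected from producers, supply shifts: Qs = (P − 21) + 229.
New equilibrium: buyers pay £82, producers receive £61, Q = 290. (Wedge: Pb − Ps = 21.)
Quantity falls by |ΔQ| = |308 − 290| = 18.
DWL = ½ · t · |ΔQ| = ½ · 21 · 18 = £189.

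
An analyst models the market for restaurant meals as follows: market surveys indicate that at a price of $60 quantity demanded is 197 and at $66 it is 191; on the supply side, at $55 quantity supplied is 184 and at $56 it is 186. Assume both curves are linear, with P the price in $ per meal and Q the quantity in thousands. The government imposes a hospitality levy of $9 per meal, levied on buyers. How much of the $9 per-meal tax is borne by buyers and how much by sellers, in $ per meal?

Buyers bear $6 per meal; sellers bear $3 per meal.

Demand slope: (191 − 197)/(66 − 60) = -1, so Qd = 257 − P.
Supply slope: (186 − 184)/(56 − 55) = 2, so Qs = 2P + 74.
Before the tax: set 257 − P = 2P + 74 → P* = $61, Q* = 196.
With the tax collected from buyers, demand (in seller-price terms) shifts: Qd = 257 − (P + 9).
New equilibrium: buyers pay $67, sellers receive $58, Q = 190. (Wedge: Pb − Ps = 9.)
Burden on buyers: $6; on sellers: $3. (They sum to $9.)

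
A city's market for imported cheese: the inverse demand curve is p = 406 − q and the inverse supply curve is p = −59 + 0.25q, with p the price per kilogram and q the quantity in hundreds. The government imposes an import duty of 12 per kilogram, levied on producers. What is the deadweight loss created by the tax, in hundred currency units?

Inverting to q(p) form: qd = 406 − p; qs = 4p + 236.
Without the tax, 406 − p = 4p + 236 gives 5p = 170, so p* = 34 and q* = 372.
With the tax collected from producers, supply shifts: qs = 4(p − 12) + 236.
Solving gives q = 362.4 with buyers paying 43.6 and producers receiving 31.6 (the 12 wedge).
Quantity falls by |ΔQ| = |372 − 362.4| = 9.6.
DWL = ½ · t · |ΔQ| = ½ · 12 · 9.6 = 57.6.

Deadweight loss = 57.6 hundred.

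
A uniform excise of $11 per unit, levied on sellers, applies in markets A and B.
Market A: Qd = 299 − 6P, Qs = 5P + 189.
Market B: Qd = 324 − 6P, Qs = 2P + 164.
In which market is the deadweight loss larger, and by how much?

Market A, by $74.25.

Market A: pre-tax P* = $10, Q* = 239; post-tax Q = 209; deadweight loss = $165.
Market B: pre-tax P* = $20, Q* = 204; post-tax Q = 187.5; deadweight loss = $90.75.
Difference: $165 vs $90.75 → market A is larger by $74.25.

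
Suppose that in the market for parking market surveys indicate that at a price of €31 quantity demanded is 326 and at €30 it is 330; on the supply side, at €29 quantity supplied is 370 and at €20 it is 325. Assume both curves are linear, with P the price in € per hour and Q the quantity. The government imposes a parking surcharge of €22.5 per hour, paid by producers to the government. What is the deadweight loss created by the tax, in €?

Deadweight loss = €562.5.

Demand slope: (330 − 326)/(30 − 31) = -4, so Qd = 450 − 4P.
Supply slope: (325 − 370)/(20 − 29) = 5, so Qs = 5P + 225.
Before the tax: set 450 − 4P = 5P + 225 → P* = €25, Q* = 350.
With the tax collected from producers, supply shifts: Qs = 5(P − 22.5) + 225.
New equilibrium: consumers pay €37.5, producers receive €15, Q = 300. (Wedge: Pb − Ps = 22.5.)
Quantity falls by |ΔQ| = |350 − 300| = 50.
DWL = ½ · t · |ΔQ| = ½ · 22.5 · 50 = €562.5.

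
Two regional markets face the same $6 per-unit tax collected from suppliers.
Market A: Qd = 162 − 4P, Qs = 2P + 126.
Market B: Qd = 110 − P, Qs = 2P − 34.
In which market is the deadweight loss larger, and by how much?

Market A: pre-tax P* = $6, Q* = 138; post-tax Q = 130; deadweight loss = $24.
Market B: pre-tax P* = $48, Q* = 62; post-tax Q = 58; deadweight loss = $12.
Difference: $24 vs $12 → market A is larger by $12.

Market A, by $12.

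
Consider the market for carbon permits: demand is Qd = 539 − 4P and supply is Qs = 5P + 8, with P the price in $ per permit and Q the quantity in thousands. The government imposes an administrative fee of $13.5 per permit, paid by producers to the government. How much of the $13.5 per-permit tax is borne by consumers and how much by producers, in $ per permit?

Consumers bear $7.5 per permit; producers bear $6 per permit.

Without the tax, 539 − 4P = 5P + 8 gives 9P = 531, so P* = $59 and Q* = 303.
With the tax collected from producers, supply shifts: Qs = 5(P − 13.5) + 8.
Solving gives Q = 273 with consumers paying $66.5 and producers receiving $53 (the $13.5 wedge).
Burden on consumers: $7.5; on producers: $6. (They sum to $13.5.)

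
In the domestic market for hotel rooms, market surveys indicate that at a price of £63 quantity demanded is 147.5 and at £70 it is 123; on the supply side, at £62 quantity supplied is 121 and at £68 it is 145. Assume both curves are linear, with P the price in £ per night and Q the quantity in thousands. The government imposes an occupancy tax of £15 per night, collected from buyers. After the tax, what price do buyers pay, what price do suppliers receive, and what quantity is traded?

Demand slope: (123 − 147.5)/(70 − 63) = -3.5, so Qd = 368 − 3.5P.
Supply slope: (145 − 121)/(68 − 62) = 4, so Qs = 4P − 127.
Before the tax: set 368 − 3.5P = 4P − 127 → P* = £66, Q* = 137.
With the tax collected from buyers, demand (in seller-price terms) shifts: Qd = 368 − 3.5(P + 15).
Solving gives Q = 109 with buyers paying £74 and suppliers receiving £59 (the £15 wedge).

Buyers pay £74; suppliers receive £59; quantity = 109.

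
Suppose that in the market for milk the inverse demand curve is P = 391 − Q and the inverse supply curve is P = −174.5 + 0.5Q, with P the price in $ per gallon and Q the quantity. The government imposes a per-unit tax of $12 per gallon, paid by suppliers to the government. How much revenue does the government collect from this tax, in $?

Rewrite in direct form: Qd = 391 − P and Qs = 2P + 349.
Without the tax, 391 − P = 2P + 349 gives 3P = 42, so P* = $14 and Q* = 377.
With the tax collected from suppliers, supply shifts: Qs = 2(P − 12) + 349.
New equilibrium: consumers pay $22, suppliers receive $10, Q = 369. (Wedge: Pb − Ps = 12.)
Revenue = t · Q = 12 · 369 = $4428.

Tax revenue = $4428.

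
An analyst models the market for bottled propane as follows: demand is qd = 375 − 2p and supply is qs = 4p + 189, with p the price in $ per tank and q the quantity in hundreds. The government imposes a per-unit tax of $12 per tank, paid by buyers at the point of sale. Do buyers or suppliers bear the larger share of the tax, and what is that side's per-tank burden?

Buyers bear the larger share: $8 per tank.

Before the tax: set 375 − 2p = 4p + 189 → p* = $31, q* = 313.
With the tax collected from buyers, demand (in seller-price terms) shifts: qd = 375 − 2(p + 12).
Solving gives q = 297 with buyers paying $39 and suppliers receiving $27 (the $12 wedge).
Per-tank burden: buyers $8, suppliers $4.
Buyers take the larger share because demand is less price-elastic here (demand slope 2 vs supply slope 4).
The less price-elastic side of the market bears the larger share of a per-unit tax.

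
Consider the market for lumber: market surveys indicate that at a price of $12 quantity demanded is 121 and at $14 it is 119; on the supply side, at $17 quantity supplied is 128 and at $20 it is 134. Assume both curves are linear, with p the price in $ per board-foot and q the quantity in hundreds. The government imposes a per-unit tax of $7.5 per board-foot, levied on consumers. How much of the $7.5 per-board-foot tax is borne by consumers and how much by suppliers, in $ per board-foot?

Consumers bear $5 per board-foot; suppliers bear $2.5 per board-foot.

Demand slope: (119 − 121)/(14 − 12) = -1, so qd = 133 − p.
Supply slope: (134 − 128)/(20 − 17) = 2, so qs = 2p + 94.
Without the tax, 133 − p = 2p + 94 gives 3p = 39, so p* = $13 and q* = 120.
With the tax collected from consumers, demand (in seller-price terms) shifts: qd = 133 − (p + 7.5).
New equilibrium: consumers pay $18, suppliers receive $10.5, q = 115. (Wedge: pb − ps = 7.5.)
Burden on consumers: $5; on suppliers: $2.5. (They sum to $7.5.)
The less price-elastic side of the market bears the larger share of a per-unit tax.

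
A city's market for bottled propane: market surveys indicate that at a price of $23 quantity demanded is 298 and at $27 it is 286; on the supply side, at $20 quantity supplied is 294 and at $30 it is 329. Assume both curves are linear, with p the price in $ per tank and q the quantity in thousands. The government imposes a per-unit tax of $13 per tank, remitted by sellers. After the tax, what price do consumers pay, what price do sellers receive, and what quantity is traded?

Consumers pay $29; sellers receive $16; quantity = 280.

Demand slope: (286 − 298)/(27 − 23) = -3, so qd = 367 − 3p.
Supply slope: (329 − 294)/(30 − 20) = 3.5, so qs = 3.5p + 224.
Without the tax, 367 − 3p = 3.5p + 224 gives 6.5p = 143, so p* = $22 and q* = 301.
With the tax collected from sellers, supply shifts: qs = 3.5(p − 13) + 224.
New equilibrium: consumers pay $29, sellers receive $16, q = 280. (Wedge: pb − ps = 13.)
The less price-elastic side of the market bears the larger share of a per-unit tax.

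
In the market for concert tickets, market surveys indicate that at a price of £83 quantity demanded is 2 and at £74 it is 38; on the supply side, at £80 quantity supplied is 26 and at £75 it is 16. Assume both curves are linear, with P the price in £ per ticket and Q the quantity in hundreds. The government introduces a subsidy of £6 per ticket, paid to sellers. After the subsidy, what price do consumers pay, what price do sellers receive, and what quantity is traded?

Demand slope: (38 − 2)/(74 − 83) = -4, so Qd = 334 − 4P.
Supply slope: (16 − 26)/(75 − 80) = 2, so Qs = 2P − 134.
Without the subsidy, 334 − 4P = 2P − 134 gives 6P = 468, so P* = £78 and Q* = 22.
With a per-unit subsidy paid to sellers, each receives P + 6 per unit sold, so supply becomes Qs = 2(P + 6) − 134.
Solving gives Q = 30 with consumers paying £76 and sellers receiving £82 (the £6 wedge).

Consumers pay £76; sellers receive £82; quantity = 30.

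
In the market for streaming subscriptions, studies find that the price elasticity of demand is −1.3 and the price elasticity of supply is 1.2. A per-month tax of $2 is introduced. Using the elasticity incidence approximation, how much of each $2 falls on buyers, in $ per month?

Buyers bear ≈ $0.96 per month.

Incidence ratio: buyers' share ≈ εs / (εs + |εd|) = 1.2 / (1.2 + 1.3) = 0.48.
So buyers bear ≈ 0.48 × $2 = $0.96; producers bear $1.04.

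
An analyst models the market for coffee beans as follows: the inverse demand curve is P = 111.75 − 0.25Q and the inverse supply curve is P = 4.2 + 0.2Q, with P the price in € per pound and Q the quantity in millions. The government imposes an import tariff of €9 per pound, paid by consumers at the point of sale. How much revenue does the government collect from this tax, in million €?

Tax revenue = €1971 million.

Rewrite in direct form: Qd = 447 − 4P and Qs = 5P − 21.
Before the tax: set 447 − 4P = 5P − 21 → P* = €52, Q* = 239.
With the tax collected from consumers, demand (in seller-price terms) shifts: Qd = 447 − 4(P + 9).
New equilibrium: consumers pay €57, producers receive €48, Q = 219. (Wedge: Pb − Ps = 9.)
Revenue = t · Q = 9 · 219 = €1971.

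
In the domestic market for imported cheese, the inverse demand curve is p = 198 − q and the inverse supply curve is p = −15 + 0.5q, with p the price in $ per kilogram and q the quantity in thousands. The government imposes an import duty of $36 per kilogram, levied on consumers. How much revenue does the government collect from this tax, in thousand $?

Rewrite in direct form: qd = 198 − p and qs = 2p + 30.
Without the tax, 198 − p = 2p + 30 gives 3p = 168, so p* = $56 and q* = 142.
With the tax collected from consumers, demand (in seller-price terms) shifts: qd = 198 − (p + 36).
New equilibrium: consumers pay $80, suppliers receive $44, q = 118. (Wedge: pb − ps = 36.)
Revenue = t · Q = 36 · 118 = $4248.

Tax revenue = $4248 thousand.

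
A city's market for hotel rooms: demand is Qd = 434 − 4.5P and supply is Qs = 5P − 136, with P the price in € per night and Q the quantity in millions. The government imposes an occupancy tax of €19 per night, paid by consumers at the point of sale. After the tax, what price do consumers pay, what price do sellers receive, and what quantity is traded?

Before the tax: set 434 − 4.5P = 5P − 136 → P* = €60, Q* = 164.
With the tax collected from consumers, demand (in seller-price terms) shifts: Qd = 434 − 4.5(P + 19).
New equilibrium: consumers pay €70, sellers receive €51, Q = 119. (Wedge: Pb − Ps = 19.)

Consumers pay €70; sellers receive €51; quantity = 119.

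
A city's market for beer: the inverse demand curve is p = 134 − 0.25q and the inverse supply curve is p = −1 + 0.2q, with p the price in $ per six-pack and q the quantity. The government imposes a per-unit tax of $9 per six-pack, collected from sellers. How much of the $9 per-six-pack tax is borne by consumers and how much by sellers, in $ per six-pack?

Consumers bear $5 per six-pack; sellers bear $4 per six-pack.

Inverting to q(p) form: qd = 536 − 4p; qs = 5p + 5.
Before the tax: set 536 − 4p = 5p + 5 → p* = $59, q* = 300.
With the tax collected from sellers, supply shifts: qs = 5(p − 9) + 5.
New equilibrium: consumers pay $64, sellers receive $55, q = 280. (Wedge: pb − ps = 9.)
Burden on consumers: $5; on sellers: $4. (They sum to $9.)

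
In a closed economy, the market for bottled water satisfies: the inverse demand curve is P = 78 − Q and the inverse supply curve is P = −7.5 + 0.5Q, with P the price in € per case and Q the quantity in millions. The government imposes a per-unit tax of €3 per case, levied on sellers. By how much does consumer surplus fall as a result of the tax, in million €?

Inverting to Q(P) form: Qd = 78 − P; Qs = 2P + 15.
Before the tax: set 78 − P = 2P + 15 → P* = €21, Q* = 57.
With the tax collected from sellers, supply shifts: Qs = 2(P − 3) + 15.
Solving gives Q = 55 with consumers paying €23 and sellers receiving €20 (the €3 wedge).
ΔCS is the trapezoid between Q = 55 and Q = 57 of height €2: ½ · (57 + 55) · 2 = €112.

Consumer surplus falls by €112 million.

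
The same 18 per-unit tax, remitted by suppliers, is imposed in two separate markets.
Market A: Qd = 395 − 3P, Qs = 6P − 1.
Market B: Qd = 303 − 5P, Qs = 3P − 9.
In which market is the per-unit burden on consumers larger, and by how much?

Market A: pre-tax P* = 44, Q* = 263; post-tax Q = 227; per-unit burden on consumers = 12.
Market B: pre-tax P* = 39, Q* = 108; post-tax Q = 74.25; per-unit burden on consumers = 6.75.
Difference: 12 vs 6.75 → market A is larger by 5.25.

Market A, by 5.25.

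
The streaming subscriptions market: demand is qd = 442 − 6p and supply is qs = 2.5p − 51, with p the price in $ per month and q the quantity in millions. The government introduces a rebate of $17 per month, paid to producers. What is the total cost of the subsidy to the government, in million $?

Government outlay = $2108 million.

Without the subsidy, 442 − 6p = 2.5p − 51 gives 8.5p = 493, so p* = $58 and q* = 94.
With a per-unit subsidy paid to producers, each receives p + 17 per unit sold, so supply becomes qs = 2.5(p + 17) − 51.
Solving gives q = 124 with buyers paying $53 and producers receiving $70 (the $17 wedge).
Outlay = t · Q = 17 · 124 = $2108.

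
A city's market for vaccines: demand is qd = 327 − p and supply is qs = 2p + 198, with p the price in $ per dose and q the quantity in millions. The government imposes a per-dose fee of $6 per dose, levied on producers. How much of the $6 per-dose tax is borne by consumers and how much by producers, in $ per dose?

Consumers bear $4 per dose; producers bear $2 per dose.

Before the tax: set 327 − p = 2p + 198 → p* = $43, q* = 284.
With the tax collected from producers, supply shifts: qs = 2(p − 6) + 198.
Solving gives q = 280 with consumers paying $47 and producers receiving $41 (the $6 wedge).
Burden on consumers: $4; on producers: $2. (They sum to $6.)
The less price-elastic side of the market bears the larger share of a per-unit tax.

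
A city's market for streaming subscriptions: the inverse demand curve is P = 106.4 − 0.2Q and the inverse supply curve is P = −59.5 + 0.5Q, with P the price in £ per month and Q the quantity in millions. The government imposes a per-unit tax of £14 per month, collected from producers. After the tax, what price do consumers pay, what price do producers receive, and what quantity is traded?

Inverting to Q(P) form: Qd = 532 − 5P; Qs = 2P + 119.
Without the tax, 532 − 5P = 2P + 119 gives 7P = 413, so P* = £59 and Q* = 237.
With the tax collected from producers, supply shifts: Qs = 2(P − 14) + 119.
New equilibrium: consumers pay £63, producers receive £49, Q = 217. (Wedge: Pb − Ps = 14.)
The less price-elastic side of the market bears the larger share of a per-unit tax.

Consumers pay £63; producers receive £49; quantity = 217.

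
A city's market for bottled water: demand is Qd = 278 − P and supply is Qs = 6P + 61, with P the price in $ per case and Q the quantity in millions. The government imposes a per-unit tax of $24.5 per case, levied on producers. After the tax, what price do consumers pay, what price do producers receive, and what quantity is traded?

Consumers pay $52; producers receive $27.5; quantity = 226.

Without the tax, 278 − P = 6P + 61 gives 7P = 217, so P* = $31 and Q* = 247.
With the tax collected from producers, supply shifts: Qs = 6(P − 24.5) + 61.
New equilibrium: consumers pay $52, producers receive $27.5, Q = 226. (Wedge: Pb − Ps = 24.5.)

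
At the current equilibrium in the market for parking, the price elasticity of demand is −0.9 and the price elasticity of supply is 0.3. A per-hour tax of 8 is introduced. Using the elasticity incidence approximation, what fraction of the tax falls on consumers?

Incidence ratio: consumers' share ≈ εs / (εs + |εd|) = 0.3 / (0.3 + 0.9) = 0.25.
Supply is the less elastic side, so consumers bear the smaller share.

Consumers' share ≈ 0.25.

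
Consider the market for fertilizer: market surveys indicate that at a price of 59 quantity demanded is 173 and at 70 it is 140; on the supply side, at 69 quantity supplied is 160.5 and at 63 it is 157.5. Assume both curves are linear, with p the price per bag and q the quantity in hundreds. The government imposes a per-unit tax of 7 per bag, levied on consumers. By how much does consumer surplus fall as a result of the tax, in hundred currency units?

Demand slope: (140 − 173)/(70 − 59) = -3, so qd = 350 − 3p.
Supply slope: (157.5 − 160.5)/(63 − 69) = 0.5, so qs = 0.5p + 126.
Before the tax: set 350 − 3p = 0.5p + 126 → p* = 64, q* = 158.
With the tax collected from consumers, demand (in seller-price terms) shifts: qd = 350 − 3(p + 7).
New equilibrium: consumers pay 65, sellers receive 58, q = 155. (Wedge: pb − ps = 7.)
ΔCS is the trapezoid between Q = 155 and Q = 158 of height 1: ½ · (158 + 155) · 1 = 156.5.

Consumer surplus falls by 156.5 hundred.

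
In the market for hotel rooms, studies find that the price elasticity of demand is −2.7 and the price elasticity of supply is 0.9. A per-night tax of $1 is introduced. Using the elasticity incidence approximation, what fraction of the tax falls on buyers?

Incidence ratio: buyers' share ≈ εs / (εs + |εd|) = 0.9 / (0.9 + 2.7) = 0.25.
Supply is the less elastic side, so buyers bear the smaller share.

Buyers' share ≈ 0.25.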